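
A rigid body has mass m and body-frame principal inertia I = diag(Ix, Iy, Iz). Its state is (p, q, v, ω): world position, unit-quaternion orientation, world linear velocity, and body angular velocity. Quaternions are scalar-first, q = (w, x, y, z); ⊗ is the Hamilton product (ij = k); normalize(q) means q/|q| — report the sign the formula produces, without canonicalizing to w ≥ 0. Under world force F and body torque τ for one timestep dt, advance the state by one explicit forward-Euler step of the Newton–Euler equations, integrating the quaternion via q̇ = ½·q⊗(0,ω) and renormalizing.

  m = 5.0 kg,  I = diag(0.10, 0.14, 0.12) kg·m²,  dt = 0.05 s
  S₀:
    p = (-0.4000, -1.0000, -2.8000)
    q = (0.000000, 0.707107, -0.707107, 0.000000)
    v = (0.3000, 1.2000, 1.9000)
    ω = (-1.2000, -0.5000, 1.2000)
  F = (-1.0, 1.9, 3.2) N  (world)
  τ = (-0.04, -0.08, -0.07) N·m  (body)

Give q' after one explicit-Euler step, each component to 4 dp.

q⊗(0,ω) = (0.4949749, -0.8485284, -0.8485284, -1.2020819)
updated quaternion q' = (0.0124, 0.6852, -0.7276, -0.0300)

q' = (0.0124, 0.6852, -0.7276, -0.0300)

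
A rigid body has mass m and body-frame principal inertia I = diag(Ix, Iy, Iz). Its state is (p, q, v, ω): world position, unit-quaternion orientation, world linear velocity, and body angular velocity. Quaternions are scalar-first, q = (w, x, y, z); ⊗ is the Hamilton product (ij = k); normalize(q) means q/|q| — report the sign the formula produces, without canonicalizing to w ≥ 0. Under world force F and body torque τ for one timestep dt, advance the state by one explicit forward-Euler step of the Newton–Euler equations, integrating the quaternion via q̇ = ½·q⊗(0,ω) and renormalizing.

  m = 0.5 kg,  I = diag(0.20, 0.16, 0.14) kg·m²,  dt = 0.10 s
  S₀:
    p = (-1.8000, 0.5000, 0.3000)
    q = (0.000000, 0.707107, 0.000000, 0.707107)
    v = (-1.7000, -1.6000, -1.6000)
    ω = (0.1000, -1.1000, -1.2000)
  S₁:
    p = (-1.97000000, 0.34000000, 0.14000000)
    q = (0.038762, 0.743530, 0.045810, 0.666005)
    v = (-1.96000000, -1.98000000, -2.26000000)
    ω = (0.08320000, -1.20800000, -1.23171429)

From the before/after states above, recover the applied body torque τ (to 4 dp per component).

τ = (-0.0600, -0.1800, -0.0400)

Δω = ω₁−ω₀ = (-0.01680000, -0.10800000, -0.03171429)
τ = I·(Δω/dt) + ω₀×(Iω₀) = (-0.0600, -0.1800, -0.0400)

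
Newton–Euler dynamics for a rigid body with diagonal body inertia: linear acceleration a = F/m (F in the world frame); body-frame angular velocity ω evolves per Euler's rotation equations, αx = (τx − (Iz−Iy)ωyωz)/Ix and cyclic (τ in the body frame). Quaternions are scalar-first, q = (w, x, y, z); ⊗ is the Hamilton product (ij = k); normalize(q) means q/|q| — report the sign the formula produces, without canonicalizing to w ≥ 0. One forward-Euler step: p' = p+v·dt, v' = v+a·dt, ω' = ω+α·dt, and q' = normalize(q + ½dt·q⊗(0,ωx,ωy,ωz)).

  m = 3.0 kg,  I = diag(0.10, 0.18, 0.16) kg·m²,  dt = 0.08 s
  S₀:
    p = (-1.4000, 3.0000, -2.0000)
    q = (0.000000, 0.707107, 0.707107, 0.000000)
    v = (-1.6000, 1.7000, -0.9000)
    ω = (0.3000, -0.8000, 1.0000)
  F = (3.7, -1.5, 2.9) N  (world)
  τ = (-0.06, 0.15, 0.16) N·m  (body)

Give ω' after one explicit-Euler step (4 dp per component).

ω' = (0.2392, -0.7253, 1.0896)

gyro term ω×Iω = (0.0160, -0.0180, -0.0192)
α = I⁻¹(τ − ω×Iω) = (-0.7600, 0.9333, 1.1200)
ω + α·dt = (0.2392, -0.7253, 1.0896)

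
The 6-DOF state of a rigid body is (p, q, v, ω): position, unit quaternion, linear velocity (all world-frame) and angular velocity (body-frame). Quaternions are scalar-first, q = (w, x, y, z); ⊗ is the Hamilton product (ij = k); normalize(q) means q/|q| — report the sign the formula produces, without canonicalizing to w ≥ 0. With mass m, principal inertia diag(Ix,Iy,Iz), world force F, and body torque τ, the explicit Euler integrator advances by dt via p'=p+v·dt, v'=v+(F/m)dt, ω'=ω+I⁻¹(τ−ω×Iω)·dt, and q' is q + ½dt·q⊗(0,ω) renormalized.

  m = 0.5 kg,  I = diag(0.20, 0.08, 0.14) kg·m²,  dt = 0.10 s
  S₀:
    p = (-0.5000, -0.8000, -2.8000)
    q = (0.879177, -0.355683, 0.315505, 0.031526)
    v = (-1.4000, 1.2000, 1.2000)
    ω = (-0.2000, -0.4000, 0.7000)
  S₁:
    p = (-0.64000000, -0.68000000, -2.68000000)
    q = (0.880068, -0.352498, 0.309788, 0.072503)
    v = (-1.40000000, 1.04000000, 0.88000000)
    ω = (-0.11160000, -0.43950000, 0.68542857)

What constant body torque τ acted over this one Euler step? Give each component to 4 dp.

τ = (0.1600, -0.0400, -0.0300)

Δω = ω₁−ω₀ = (0.08840000, -0.03950000, -0.01457143)
gyro term ω₀×Iω₀ = (-0.0168, -0.0084, -0.0096)
I·α + gyro = (0.1600, -0.0400, -0.0300)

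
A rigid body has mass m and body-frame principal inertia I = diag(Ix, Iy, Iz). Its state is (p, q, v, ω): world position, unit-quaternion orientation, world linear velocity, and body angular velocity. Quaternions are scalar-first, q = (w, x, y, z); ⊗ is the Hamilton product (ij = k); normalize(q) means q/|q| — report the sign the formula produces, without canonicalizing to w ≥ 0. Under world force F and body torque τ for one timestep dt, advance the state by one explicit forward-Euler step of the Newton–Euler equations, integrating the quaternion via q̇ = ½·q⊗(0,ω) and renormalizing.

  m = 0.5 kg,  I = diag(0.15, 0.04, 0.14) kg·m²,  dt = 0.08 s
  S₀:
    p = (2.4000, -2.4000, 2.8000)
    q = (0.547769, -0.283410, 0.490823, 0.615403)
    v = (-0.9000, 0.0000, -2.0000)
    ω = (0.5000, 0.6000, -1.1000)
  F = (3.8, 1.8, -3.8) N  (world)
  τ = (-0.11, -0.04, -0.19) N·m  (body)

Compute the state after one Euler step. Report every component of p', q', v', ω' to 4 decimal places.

p' = (2.3280, -2.4000, 2.6400)
q' = (0.5679, -0.3084, 0.5031, 0.5738)
v' = (-0.2920, 0.2880, -2.6080)
ω' = (0.4765, 0.5310, -1.1897)

(τ − ω×Iω)/I = (-0.2933, -0.8625, -1.1214)
new body rate ω' = (0.4765, 0.5310, -1.1897)
2q̇ = q⊗(0,ω) = (0.5241545, -0.6352626, 0.3246119, -1.0180034)
updated quaternion q' = (0.5679, -0.3084, 0.5031, 0.5738)
linear accel F/m = (7.6000, 3.6000, -7.6000)
new position p' = (2.3280, -2.4000, 2.6400)
new velocity v' = (-0.2920, 0.2880, -2.6080)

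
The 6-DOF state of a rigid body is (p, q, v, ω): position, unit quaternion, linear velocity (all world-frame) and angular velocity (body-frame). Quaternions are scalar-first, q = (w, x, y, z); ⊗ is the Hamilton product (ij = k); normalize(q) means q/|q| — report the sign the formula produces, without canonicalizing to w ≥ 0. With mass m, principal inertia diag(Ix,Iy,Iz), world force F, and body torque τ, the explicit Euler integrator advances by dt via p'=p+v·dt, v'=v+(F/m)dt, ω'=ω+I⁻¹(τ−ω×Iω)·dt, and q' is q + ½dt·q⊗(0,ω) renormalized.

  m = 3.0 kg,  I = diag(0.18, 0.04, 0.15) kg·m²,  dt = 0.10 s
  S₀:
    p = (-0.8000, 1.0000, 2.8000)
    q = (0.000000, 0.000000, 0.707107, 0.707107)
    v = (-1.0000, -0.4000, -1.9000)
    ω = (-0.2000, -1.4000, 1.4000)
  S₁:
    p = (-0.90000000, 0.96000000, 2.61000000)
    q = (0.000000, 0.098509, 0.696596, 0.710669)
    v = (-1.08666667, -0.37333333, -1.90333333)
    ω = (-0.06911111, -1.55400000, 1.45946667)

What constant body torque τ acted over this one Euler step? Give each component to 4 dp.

ω₁ − ω₀ = (0.13088889, -0.15400000, 0.05946667)
τ = I·(Δω/dt) + ω₀×(Iω₀) = (0.0200, -0.0700, 0.0500)

τ = (0.0200, -0.0700, 0.0500)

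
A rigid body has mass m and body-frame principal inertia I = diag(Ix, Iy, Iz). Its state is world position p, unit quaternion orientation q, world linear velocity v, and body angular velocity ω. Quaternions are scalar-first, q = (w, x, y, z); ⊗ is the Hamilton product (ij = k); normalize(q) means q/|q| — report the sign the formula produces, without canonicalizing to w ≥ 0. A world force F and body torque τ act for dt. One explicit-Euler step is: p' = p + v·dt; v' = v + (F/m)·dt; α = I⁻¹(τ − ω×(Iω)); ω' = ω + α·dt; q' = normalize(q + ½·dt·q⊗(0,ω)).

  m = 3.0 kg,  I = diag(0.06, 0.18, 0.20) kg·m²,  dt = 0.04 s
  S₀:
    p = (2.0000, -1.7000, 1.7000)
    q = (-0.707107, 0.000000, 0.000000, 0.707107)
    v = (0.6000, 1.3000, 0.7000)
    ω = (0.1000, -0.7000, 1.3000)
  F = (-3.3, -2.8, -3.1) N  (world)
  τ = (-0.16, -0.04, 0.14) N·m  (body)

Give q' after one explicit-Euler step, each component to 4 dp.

q' = (-0.7252, 0.0085, 0.0113, 0.6884)

Hamilton product q⊗(0,ω) = (-0.9192391, 0.4242642, 0.5656856, -0.9192391)
q + ½dt·q⊗(0,ω), renormalized = (-0.7252, 0.0085, 0.0113, 0.6884)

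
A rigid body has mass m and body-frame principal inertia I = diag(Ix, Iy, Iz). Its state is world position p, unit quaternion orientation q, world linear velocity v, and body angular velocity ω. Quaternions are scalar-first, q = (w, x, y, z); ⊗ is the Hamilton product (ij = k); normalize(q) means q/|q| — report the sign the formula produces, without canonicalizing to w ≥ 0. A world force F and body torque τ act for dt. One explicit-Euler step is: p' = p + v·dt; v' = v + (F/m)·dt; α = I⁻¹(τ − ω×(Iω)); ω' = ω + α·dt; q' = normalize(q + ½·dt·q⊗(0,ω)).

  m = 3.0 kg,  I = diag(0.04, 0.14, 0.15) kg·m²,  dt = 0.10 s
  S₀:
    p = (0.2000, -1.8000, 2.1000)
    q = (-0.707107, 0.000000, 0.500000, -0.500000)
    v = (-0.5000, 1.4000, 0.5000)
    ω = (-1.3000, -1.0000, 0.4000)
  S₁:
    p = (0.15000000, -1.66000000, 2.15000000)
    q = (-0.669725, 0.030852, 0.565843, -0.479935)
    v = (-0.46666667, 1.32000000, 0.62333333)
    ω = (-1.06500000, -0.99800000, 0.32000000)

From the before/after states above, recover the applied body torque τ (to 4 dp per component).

rate change Δω = (0.23500000, 0.00200000, -0.08000000)
applied torque τ = (0.0900, 0.0600, 0.0100)

τ = (0.0900, 0.0600, 0.0100)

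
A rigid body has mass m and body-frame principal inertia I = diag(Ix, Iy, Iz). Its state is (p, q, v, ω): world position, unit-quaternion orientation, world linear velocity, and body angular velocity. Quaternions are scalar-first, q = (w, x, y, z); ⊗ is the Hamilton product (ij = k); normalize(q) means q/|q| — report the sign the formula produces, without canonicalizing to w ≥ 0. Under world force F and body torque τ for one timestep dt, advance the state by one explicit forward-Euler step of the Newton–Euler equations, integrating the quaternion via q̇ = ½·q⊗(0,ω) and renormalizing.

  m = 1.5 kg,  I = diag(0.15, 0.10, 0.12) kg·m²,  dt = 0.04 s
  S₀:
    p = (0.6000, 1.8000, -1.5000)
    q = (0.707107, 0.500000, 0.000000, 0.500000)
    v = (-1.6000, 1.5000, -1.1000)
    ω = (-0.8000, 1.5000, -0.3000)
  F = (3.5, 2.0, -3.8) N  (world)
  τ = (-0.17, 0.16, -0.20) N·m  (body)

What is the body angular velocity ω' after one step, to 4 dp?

ω' = (-0.8429, 1.5611, -0.3867)

ω×(Iω) gyroscopic = (-0.0090, 0.0072, 0.0600)
angular accel α = (-1.0733, 1.5280, -2.1667)
ω' = ω + α·dt = (-0.8429, 1.5611, -0.3867)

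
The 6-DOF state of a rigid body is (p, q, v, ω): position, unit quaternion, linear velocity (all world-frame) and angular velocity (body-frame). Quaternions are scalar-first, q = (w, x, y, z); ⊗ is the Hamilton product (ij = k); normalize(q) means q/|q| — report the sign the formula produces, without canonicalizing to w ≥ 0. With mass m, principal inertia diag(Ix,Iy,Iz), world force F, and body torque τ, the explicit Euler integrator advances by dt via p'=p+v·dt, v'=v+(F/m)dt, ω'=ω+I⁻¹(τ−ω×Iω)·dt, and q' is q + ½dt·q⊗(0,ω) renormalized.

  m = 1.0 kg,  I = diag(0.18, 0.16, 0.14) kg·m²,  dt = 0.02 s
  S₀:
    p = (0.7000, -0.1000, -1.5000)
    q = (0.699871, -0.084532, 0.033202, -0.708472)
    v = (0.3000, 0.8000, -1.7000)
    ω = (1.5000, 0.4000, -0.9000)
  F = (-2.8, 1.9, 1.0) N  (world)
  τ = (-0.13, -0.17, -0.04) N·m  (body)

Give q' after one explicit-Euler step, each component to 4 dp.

q⊗(0,ω) = (-0.5241076, 1.3033135, -0.8588384, -0.7134997)
updated quaternion q' = (0.6945, -0.0715, 0.0246, -0.7155)

q' = (0.6945, -0.0715, 0.0246, -0.7155)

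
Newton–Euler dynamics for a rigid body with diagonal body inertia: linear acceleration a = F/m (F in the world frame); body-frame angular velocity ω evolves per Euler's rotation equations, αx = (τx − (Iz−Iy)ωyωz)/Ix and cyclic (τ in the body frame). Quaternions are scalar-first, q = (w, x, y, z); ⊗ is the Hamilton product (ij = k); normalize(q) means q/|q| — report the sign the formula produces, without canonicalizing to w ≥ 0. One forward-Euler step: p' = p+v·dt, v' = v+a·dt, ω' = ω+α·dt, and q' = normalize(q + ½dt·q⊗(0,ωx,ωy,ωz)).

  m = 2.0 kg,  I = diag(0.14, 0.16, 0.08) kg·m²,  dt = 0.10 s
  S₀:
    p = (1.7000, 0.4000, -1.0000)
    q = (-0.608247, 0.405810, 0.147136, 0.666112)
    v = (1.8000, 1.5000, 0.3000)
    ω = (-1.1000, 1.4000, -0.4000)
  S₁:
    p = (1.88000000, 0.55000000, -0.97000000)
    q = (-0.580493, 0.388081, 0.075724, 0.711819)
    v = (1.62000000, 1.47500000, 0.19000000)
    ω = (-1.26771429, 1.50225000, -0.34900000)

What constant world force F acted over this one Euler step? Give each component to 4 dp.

F = (-3.6000, -0.5000, -2.2000)

v₁ − v₀ = (-0.18000000, -0.02500000, -0.11000000)
F = m·Δv/dt = (-3.6000, -0.5000, -2.2000)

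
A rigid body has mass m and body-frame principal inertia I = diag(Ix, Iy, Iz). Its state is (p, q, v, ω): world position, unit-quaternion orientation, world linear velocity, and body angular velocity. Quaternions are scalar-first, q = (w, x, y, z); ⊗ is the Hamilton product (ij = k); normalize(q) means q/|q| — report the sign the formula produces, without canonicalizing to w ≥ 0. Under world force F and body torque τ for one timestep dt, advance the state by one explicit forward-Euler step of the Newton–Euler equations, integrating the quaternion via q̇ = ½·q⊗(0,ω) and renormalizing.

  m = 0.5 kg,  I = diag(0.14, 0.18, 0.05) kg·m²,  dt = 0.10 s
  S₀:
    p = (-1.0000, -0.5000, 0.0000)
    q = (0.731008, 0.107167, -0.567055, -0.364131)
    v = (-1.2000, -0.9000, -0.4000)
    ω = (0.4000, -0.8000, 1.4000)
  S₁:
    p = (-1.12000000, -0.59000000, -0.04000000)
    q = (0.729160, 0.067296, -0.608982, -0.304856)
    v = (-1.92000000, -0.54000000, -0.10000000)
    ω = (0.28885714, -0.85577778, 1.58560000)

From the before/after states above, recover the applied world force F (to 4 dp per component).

Δv = v₁−v₀ = (-0.72000000, 0.36000000, 0.30000000)
applied force F = (-3.6000, 1.8000, 1.5000)

F = (-3.6000, 1.8000, 1.5000)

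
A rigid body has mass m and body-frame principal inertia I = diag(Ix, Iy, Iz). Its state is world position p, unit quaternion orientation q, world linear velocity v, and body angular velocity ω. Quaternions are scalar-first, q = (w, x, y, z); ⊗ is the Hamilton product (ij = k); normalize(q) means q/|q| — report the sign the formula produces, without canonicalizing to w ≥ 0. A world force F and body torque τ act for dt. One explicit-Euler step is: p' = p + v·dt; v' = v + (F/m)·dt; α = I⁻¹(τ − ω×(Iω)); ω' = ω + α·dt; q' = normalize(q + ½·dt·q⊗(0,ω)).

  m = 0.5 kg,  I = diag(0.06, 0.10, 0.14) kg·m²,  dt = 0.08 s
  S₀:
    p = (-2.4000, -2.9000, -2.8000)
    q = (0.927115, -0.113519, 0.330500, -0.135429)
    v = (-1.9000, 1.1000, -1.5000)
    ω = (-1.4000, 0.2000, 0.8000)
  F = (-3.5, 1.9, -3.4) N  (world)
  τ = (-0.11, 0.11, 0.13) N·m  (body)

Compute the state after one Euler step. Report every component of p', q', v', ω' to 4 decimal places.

p' = (-2.5520, -2.8120, -2.9200)
q' = (0.9205, -0.1535, 0.3484, -0.0880)
v' = (-2.4600, 1.4040, -2.0440)
ω' = (-1.5552, 0.2163, 0.8807)

(τ − ω×Iω)/I = (-1.9400, 0.2040, 1.0086)
ω + α·dt = (-1.5552, 0.2163, 0.8807)
q⊗(0,ω) = (-0.1166834, -1.0064752, 0.4658388, 1.1816882)
q' = normalize(q + ½dt·q⊗(0,ω)) = (0.9205, -0.1535, 0.3484, -0.0880)
a = F/m = (-7.0000, 3.8000, -6.8000)
p' = p + v·dt = (-2.5520, -2.8120, -2.9200)
new velocity v' = (-2.4600, 1.4040, -2.0440)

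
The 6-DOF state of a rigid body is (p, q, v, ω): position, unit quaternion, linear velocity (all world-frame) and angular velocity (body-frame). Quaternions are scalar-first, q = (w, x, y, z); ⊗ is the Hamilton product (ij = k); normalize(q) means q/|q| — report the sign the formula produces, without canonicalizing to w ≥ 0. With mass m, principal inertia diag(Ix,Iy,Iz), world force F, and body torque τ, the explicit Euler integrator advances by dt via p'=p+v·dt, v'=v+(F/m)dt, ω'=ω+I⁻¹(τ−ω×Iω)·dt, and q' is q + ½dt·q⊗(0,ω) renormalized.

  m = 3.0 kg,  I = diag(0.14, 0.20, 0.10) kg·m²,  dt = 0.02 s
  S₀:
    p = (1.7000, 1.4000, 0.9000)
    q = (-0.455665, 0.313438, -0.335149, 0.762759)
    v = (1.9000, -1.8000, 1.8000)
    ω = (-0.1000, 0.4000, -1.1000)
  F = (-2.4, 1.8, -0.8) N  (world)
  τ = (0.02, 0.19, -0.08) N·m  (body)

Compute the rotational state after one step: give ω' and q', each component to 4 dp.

ω' = (-0.1034, 0.4186, -1.1155)
q' = (-0.4456, 0.3145, -0.3343, 0.7686)

gyro term ω×Iω = (0.0440, 0.0044, -0.0024)
(τ − ω×Iω)/I = (-0.1714, 0.9280, -0.7760)
ω' = ω + α·dt = (-0.1034, 0.4186, -1.1155)
q⊗(0,ω) = (1.0044383, 0.1091268, 0.0862399, 0.5930918)
q' = normalize(q + ½dt·q⊗(0,ω)) = (-0.4456, 0.3145, -0.3343, 0.7686)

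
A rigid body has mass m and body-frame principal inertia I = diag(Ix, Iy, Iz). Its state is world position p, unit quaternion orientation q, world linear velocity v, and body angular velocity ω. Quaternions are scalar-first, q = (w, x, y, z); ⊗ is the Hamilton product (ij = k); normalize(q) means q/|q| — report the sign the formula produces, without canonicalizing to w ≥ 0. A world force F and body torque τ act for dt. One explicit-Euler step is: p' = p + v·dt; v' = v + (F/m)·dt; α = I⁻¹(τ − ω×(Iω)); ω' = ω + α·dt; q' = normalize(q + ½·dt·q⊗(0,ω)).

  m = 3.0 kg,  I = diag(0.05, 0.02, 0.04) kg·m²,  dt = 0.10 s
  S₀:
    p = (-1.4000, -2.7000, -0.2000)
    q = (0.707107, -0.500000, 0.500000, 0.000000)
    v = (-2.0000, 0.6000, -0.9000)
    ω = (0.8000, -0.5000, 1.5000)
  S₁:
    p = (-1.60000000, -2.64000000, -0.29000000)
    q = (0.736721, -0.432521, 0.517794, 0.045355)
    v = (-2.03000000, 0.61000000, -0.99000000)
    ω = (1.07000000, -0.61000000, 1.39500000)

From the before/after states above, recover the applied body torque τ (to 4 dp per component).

τ = (0.1200, -0.0100, -0.0300)

rate change Δω = (0.27000000, -0.11000000, -0.10500000)
precession coupling = (-0.0150, 0.0120, 0.0120)
applied torque τ = (0.1200, -0.0100, -0.0300)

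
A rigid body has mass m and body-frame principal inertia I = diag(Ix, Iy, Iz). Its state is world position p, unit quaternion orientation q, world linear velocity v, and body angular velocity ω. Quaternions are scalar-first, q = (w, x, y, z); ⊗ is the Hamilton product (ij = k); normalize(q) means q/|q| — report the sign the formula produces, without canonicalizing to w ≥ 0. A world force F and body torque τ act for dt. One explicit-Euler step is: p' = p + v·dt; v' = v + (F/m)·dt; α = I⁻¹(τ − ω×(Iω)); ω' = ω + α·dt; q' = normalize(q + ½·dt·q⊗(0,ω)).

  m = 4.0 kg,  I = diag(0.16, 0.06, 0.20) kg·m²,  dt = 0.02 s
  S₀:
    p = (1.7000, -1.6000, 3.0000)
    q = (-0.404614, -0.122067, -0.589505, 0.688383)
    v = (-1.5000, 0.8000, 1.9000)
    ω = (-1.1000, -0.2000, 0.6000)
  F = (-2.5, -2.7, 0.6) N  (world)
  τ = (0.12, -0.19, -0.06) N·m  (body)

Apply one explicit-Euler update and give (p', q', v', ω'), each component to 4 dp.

p' = (1.6700, -1.5840, 3.0380)
q' = (-0.4112, -0.1198, -0.5955, 0.6797)
v' = (-1.5125, 0.7865, 1.9030)
ω' = (-1.0829, -0.2721, 0.5962)

ω×(Iω) gyroscopic = (-0.0168, 0.0264, -0.0220)
angular accel α = (0.8550, -3.6067, -0.1900)
ω + α·dt = (-1.0829, -0.2721, 0.5962)
2q̇ = q⊗(0,ω) = (-0.6652045, 0.2290490, -0.6030583, -0.8668105)
q + ½dt·q⊗(0,ω), renormalized = (-0.4112, -0.1198, -0.5955, 0.6797)
a = F/m = (-0.6250, -0.6750, 0.1500)
p + v·dt = (1.6700, -1.5840, 3.0380)
new velocity v' = (-1.5125, 0.7865, 1.9030)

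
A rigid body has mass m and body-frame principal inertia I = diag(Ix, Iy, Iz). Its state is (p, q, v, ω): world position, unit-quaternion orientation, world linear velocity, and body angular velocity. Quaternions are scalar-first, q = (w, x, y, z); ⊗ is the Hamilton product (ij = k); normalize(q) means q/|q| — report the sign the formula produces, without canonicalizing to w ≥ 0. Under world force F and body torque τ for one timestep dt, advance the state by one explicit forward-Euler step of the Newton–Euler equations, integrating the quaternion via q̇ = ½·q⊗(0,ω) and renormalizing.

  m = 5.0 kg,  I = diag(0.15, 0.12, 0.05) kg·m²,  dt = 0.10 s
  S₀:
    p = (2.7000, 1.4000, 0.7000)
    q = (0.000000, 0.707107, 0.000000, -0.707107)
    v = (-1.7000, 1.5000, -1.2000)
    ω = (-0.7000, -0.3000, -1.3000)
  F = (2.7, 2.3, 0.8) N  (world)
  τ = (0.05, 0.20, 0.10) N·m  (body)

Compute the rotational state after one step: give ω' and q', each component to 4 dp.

ω' = (-0.6485, -0.2092, -1.0874)
q' = (-0.0212, 0.6945, 0.0705, -0.7157)

gyro term ω×Iω = (-0.0273, 0.0910, -0.0063)
α = I⁻¹(τ − ω×Iω) = (0.5153, 0.9083, 2.1260)
ω' = ω + α·dt = (-0.6485, -0.2092, -1.0874)
2q̇ = q⊗(0,ω) = (-0.4242642, -0.2121321, 1.4142140, -0.2121321)
q' = normalize(q + ½dt·q⊗(0,ω)) = (-0.0212, 0.6945, 0.0705, -0.7157)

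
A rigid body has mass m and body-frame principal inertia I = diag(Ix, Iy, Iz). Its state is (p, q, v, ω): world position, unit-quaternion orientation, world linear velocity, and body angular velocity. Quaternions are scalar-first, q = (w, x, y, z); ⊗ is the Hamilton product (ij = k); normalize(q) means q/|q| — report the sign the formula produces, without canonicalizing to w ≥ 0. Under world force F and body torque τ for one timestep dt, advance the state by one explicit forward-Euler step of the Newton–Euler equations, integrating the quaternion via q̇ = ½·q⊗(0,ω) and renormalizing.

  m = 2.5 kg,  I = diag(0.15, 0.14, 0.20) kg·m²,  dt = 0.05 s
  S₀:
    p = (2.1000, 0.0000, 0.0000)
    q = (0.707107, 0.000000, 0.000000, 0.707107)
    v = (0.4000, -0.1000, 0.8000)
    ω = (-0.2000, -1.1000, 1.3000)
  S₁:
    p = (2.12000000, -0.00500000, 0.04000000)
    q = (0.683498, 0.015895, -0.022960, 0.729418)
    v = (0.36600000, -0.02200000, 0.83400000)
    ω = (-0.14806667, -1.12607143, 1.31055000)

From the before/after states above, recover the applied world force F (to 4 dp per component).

F = (-1.7000, 3.9000, 1.7000)

v₁ − v₀ = (-0.03400000, 0.07800000, 0.03400000)
F = m·Δv/dt = (-1.7000, 3.9000, 1.7000)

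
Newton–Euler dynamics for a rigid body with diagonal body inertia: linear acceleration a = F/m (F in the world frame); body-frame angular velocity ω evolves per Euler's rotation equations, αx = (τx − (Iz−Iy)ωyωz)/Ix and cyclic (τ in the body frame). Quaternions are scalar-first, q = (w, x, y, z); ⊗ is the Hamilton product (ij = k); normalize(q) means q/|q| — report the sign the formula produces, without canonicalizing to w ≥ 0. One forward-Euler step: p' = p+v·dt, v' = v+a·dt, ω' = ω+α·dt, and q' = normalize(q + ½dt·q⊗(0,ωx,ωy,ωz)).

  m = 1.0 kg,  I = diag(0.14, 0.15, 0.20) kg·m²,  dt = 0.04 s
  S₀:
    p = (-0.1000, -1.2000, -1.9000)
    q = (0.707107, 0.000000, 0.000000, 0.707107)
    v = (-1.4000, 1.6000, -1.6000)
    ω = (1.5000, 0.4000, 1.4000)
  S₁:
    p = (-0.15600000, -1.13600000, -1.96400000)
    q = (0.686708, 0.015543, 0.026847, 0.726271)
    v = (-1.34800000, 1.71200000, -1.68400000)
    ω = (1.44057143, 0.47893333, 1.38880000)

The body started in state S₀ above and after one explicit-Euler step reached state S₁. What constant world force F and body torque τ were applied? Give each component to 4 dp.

Δv = v₁−v₀ = (0.05200000, 0.11200000, -0.08400000)
m·(v₁−v₀)/dt = (1.3000, 2.8000, -2.1000)
Δω = ω₁−ω₀ = (-0.05942857, 0.07893333, -0.01120000)
I·α + gyro = (-0.1800, 0.1700, -0.0500)

F = (1.3000, 2.8000, -2.1000)
τ = (-0.1800, 0.1700, -0.0500)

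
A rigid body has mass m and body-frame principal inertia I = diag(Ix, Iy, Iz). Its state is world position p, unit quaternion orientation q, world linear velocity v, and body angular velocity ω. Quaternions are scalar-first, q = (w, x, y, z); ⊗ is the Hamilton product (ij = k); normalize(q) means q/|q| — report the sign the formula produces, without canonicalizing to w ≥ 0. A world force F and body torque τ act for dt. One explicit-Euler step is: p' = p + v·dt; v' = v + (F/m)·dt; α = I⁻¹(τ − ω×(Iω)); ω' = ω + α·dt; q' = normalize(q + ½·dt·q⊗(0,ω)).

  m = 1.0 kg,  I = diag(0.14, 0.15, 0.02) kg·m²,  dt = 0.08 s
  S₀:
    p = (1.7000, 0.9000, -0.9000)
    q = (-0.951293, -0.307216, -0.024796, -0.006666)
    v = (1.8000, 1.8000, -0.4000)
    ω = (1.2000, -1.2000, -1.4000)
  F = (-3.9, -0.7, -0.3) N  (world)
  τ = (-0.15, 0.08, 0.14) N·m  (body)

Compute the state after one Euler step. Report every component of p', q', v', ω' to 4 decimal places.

gyro term ω×Iω = (-0.2184, -0.2016, -0.0144)
angular accel α = (0.4886, 1.8773, 7.7200)
ω + α·dt = (1.2391, -1.0498, -0.7824)
2q̇ = q⊗(0,ω) = (0.3295716, -1.1148364, 0.7034500, 1.7302246)
updated quaternion q' = (-0.9345, -0.3505, 0.0033, 0.0623)
a = (-3.9000, -0.7000, -0.3000)
new position p' = (1.8440, 1.0440, -0.9320)
v + (F/m)dt = (1.4880, 1.7440, -0.4240)

p' = (1.8440, 1.0440, -0.9320)
q' = (-0.9345, -0.3505, 0.0033, 0.0623)
v' = (1.4880, 1.7440, -0.4240)
ω' = (1.2391, -1.0498, -0.7824)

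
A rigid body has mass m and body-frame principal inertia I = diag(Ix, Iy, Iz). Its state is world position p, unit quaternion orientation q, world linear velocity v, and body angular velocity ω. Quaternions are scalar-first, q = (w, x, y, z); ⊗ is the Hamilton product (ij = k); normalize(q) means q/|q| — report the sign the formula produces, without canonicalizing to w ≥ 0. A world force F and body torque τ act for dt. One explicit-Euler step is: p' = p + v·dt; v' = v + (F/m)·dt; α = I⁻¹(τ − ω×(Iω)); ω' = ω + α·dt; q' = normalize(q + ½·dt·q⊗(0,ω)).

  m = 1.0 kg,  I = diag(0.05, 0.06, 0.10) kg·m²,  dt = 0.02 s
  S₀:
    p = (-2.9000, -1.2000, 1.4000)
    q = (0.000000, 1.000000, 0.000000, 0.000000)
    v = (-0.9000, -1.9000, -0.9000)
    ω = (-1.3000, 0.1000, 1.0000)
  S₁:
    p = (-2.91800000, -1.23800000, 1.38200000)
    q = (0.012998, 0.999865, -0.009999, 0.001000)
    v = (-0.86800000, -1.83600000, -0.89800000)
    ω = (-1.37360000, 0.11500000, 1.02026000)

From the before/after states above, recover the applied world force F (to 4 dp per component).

F = (1.6000, 3.2000, 0.1000)

velocity change Δv = (0.03200000, 0.06400000, 0.00200000)
F = m·Δv/dt = (1.6000, 3.2000, 0.1000)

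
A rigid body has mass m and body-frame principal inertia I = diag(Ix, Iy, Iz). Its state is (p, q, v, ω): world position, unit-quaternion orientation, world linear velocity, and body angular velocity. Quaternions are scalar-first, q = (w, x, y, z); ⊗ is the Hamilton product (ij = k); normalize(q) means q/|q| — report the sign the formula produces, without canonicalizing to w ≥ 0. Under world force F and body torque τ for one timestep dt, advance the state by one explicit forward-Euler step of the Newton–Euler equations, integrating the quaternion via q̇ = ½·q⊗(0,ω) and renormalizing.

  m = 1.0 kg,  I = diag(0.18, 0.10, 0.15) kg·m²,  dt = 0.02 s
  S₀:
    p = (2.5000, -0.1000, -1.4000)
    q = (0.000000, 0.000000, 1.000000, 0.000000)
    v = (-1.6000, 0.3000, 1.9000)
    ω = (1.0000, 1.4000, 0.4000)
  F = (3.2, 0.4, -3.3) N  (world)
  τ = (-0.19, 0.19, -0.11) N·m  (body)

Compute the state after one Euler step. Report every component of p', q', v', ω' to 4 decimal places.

new position p' = (2.4680, -0.0940, -1.3620)
new velocity v' = (-1.5360, 0.3080, 1.8340)
gyro term ω×Iω = (0.0280, 0.0120, -0.1120)
(τ − ω×Iω)/I = (-1.2111, 1.7800, 0.0133)
ω + α·dt = (0.9758, 1.4356, 0.4003)
q⊗(0,ω) = (-1.4000000, 0.4000000, 0.0000000, -1.0000000)
q' = normalize(q + ½dt·q⊗(0,ω)) = (-0.0140, 0.0040, 0.9998, -0.0100)

p' = (2.4680, -0.0940, -1.3620)
q' = (-0.0140, 0.0040, 0.9998, -0.0100)
v' = (-1.5360, 0.3080, 1.8340)
ω' = (0.9758, 1.4356, 0.4003)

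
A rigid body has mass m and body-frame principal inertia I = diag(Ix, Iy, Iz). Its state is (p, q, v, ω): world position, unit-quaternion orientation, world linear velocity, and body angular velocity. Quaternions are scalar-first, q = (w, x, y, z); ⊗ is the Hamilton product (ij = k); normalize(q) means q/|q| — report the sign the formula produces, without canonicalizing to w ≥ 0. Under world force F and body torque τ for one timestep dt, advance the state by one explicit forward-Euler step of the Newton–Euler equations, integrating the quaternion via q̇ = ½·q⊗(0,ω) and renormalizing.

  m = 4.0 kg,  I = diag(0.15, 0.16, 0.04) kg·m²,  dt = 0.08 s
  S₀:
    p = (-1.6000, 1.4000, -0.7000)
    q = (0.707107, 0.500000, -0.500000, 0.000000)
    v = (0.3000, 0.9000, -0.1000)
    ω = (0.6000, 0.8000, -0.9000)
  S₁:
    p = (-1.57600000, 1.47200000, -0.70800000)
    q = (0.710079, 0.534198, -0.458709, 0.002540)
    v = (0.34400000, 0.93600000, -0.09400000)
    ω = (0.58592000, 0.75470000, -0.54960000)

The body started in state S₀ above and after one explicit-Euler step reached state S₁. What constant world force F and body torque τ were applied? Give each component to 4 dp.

ω₁ − ω₀ = (-0.01408000, -0.04530000, 0.35040000)
gyro term ω₀×Iω₀ = (0.0864, -0.0594, 0.0048)
applied torque τ = (0.0600, -0.1500, 0.1800)
v₁ − v₀ = (0.04400000, 0.03600000, 0.00600000)
applied force F = (2.2000, 1.8000, 0.3000)

F = (2.2000, 1.8000, 0.3000)
τ = (0.0600, -0.1500, 0.1800)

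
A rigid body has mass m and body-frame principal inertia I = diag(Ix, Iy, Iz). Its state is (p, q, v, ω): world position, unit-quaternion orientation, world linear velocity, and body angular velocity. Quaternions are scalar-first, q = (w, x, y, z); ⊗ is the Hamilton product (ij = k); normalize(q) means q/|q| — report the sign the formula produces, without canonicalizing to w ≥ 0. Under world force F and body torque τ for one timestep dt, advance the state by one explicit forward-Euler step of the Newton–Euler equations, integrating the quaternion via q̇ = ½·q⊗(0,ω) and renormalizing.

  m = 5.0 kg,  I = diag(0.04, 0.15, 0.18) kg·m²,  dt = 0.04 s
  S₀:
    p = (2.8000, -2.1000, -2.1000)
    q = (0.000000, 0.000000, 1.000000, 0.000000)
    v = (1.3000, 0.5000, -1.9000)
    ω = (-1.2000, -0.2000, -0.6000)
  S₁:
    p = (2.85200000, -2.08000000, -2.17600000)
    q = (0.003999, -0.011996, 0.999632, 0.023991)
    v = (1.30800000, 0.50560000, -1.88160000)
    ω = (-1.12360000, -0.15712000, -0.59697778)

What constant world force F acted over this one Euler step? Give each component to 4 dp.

F = (1.0000, 0.7000, 2.3000)

v₁ − v₀ = (0.00800000, 0.00560000, 0.01840000)
m·(v₁−v₀)/dt = (1.0000, 0.7000, 2.3000)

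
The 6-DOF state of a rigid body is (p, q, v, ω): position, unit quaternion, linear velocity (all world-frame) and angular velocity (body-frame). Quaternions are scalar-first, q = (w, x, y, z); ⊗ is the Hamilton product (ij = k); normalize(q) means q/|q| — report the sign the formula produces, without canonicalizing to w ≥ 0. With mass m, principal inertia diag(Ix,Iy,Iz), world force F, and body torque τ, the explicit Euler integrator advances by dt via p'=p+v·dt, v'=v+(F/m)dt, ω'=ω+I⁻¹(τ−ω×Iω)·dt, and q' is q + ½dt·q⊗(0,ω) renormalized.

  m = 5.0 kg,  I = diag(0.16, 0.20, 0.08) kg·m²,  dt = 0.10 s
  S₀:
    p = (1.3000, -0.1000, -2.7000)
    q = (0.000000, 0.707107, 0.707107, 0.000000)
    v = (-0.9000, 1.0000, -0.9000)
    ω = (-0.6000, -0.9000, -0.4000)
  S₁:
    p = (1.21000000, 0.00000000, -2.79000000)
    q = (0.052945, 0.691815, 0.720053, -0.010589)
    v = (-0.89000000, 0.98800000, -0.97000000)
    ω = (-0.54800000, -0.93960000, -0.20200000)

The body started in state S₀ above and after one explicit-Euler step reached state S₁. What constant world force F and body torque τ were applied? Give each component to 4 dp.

F = (0.5000, -0.6000, -3.5000)
τ = (0.0400, -0.0600, 0.1800)

v₁ − v₀ = (0.01000000, -0.01200000, -0.07000000)
applied force F = (0.5000, -0.6000, -3.5000)
rate change Δω = (0.05200000, -0.03960000, 0.19800000)
τ = I·(Δω/dt) + ω₀×(Iω₀) = (0.0400, -0.0600, 0.1800)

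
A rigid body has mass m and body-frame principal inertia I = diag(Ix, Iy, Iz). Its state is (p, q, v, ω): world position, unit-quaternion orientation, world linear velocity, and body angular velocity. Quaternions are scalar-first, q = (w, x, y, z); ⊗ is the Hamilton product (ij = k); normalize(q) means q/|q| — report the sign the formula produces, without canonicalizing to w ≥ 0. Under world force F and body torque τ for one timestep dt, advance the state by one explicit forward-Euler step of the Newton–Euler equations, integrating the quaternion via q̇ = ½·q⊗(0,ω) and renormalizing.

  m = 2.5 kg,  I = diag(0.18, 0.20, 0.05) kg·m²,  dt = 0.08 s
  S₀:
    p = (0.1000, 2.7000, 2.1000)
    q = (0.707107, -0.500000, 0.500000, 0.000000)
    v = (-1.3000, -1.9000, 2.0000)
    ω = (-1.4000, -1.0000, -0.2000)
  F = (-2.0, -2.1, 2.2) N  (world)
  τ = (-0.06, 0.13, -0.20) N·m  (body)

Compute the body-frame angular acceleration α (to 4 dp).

α = (-0.1667, 0.4680, -4.5600)

ω×(Iω) gyroscopic = (-0.0300, 0.0364, 0.0280)
(τ − ω×Iω)/I = (-0.1667, 0.4680, -4.5600)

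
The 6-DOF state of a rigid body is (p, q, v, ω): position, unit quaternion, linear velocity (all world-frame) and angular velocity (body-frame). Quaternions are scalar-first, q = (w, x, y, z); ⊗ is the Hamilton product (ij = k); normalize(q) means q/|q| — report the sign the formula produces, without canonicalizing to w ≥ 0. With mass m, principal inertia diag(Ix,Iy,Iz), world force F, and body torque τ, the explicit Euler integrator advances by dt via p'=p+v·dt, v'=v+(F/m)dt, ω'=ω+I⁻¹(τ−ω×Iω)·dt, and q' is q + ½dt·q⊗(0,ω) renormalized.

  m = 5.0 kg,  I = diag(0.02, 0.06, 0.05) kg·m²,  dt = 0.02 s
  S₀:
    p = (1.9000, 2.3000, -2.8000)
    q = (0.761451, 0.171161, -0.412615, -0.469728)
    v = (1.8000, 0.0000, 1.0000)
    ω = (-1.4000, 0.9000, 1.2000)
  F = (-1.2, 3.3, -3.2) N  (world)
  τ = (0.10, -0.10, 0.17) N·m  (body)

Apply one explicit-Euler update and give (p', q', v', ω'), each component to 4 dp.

α = I⁻¹(τ − ω×Iω) = (5.5400, -2.5067, 4.4080)
new body rate ω' = (-1.2892, 0.8499, 1.2882)
q⊗(0,ω) = (1.1746525, -1.1384142, 1.1375319, 0.4901251)
q + ½dt·q⊗(0,ω), renormalized = (0.7730, 0.1597, -0.4012, -0.4647)
p + v·dt = (1.9360, 2.3000, -2.7800)
v' = v + a·dt = (1.7952, 0.0132, 0.9872)

p' = (1.9360, 2.3000, -2.7800)
q' = (0.7730, 0.1597, -0.4012, -0.4647)
v' = (1.7952, 0.0132, 0.9872)
ω' = (-1.2892, 0.8499, 1.2882)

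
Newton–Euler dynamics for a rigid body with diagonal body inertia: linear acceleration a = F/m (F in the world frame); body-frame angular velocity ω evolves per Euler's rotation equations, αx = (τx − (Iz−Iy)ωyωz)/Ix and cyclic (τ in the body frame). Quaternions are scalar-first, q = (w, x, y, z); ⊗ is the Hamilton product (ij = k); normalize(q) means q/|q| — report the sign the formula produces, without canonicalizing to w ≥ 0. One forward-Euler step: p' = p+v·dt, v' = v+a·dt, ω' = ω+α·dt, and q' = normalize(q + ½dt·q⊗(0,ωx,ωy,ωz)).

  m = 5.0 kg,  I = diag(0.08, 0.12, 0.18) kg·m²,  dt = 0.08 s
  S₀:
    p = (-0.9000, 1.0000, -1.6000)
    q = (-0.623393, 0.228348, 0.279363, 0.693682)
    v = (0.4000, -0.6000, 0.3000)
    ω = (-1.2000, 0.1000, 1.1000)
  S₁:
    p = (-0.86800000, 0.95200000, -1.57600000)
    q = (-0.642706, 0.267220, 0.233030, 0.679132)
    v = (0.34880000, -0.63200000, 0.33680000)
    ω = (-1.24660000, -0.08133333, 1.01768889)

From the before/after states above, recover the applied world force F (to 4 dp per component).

F = (-3.2000, -2.0000, 2.3000)

Δv = v₁−v₀ = (-0.05120000, -0.03200000, 0.03680000)
m·(v₁−v₀)/dt = (-3.2000, -2.0000, 2.3000)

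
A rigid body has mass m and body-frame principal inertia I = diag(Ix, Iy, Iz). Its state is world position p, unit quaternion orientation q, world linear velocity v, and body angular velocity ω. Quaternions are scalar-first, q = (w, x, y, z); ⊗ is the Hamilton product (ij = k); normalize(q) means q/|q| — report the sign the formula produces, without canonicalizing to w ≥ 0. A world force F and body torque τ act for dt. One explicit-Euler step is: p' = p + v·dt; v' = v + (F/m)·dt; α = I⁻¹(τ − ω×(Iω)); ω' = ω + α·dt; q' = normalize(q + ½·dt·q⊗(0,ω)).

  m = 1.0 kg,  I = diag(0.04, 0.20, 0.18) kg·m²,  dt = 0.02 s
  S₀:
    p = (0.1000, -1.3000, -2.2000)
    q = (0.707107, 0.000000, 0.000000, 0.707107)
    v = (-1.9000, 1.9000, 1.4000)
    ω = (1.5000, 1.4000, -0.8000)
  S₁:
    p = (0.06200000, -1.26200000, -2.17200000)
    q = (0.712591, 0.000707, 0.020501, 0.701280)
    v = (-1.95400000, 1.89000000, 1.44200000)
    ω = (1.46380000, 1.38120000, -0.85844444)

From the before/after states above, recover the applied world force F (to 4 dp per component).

v₁ − v₀ = (-0.05400000, -0.01000000, 0.04200000)
applied force F = (-2.7000, -0.5000, 2.1000)

F = (-2.7000, -0.5000, 2.1000)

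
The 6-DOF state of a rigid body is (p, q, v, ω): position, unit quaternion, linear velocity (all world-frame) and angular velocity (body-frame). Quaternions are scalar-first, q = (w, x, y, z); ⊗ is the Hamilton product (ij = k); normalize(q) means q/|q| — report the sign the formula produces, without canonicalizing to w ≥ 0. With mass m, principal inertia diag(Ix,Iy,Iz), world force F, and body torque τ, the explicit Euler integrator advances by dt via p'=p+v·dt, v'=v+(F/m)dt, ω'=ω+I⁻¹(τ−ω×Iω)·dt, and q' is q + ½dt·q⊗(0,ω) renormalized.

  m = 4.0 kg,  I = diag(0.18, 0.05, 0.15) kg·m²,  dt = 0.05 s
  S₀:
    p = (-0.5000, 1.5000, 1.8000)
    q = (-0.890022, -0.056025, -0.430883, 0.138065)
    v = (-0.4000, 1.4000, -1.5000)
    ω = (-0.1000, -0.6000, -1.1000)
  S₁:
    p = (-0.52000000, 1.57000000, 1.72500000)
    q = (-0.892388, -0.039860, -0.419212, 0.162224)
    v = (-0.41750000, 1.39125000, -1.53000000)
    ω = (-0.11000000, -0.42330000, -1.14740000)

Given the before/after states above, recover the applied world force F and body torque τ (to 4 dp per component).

F = (-1.4000, -0.7000, -2.4000)
τ = (0.0300, 0.1800, -0.1500)

velocity change Δv = (-0.01750000, -0.00875000, -0.03000000)
m·(v₁−v₀)/dt = (-1.4000, -0.7000, -2.4000)
rate change Δω = (-0.01000000, 0.17670000, -0.04740000)
applied torque τ = (0.0300, 0.1800, -0.1500)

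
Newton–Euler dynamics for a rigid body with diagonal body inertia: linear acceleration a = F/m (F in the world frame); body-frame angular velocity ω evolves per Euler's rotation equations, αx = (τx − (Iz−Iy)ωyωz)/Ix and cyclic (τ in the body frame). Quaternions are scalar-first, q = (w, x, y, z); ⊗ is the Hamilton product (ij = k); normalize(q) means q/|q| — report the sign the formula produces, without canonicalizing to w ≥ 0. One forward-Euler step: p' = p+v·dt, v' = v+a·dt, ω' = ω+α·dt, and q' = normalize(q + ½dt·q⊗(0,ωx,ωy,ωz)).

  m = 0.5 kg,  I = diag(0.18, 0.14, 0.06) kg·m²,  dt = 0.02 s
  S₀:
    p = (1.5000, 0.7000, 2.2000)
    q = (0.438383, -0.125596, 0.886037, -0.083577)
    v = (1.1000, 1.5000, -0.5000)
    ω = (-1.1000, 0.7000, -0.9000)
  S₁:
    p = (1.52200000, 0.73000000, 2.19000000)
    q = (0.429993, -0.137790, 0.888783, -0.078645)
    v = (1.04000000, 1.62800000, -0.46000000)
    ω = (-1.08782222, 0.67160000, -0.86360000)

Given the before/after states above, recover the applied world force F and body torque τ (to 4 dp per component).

F = (-1.5000, 3.2000, 1.0000)
τ = (0.1600, -0.0800, 0.1400)

ω₁ − ω₀ = (0.01217778, -0.02840000, 0.03640000)
gyro term ω₀×Iω₀ = (0.0504, 0.1188, 0.0308)
τ = I·(Δω/dt) + ω₀×(Iω₀) = (0.1600, -0.0800, 0.1400)
v₁ − v₀ = (-0.06000000, 0.12800000, 0.04000000)
m·(v₁−v₀)/dt = (-1.5000, 3.2000, 1.0000)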